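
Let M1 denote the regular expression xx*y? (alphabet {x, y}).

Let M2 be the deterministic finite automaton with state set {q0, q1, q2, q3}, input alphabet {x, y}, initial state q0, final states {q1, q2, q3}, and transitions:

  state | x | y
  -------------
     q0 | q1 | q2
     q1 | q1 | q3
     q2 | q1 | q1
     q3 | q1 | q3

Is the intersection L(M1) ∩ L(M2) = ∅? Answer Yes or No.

The string x is accepted by both M1 and M2.
Hence L(M1) ∩ L(M2) ≠ ∅.

No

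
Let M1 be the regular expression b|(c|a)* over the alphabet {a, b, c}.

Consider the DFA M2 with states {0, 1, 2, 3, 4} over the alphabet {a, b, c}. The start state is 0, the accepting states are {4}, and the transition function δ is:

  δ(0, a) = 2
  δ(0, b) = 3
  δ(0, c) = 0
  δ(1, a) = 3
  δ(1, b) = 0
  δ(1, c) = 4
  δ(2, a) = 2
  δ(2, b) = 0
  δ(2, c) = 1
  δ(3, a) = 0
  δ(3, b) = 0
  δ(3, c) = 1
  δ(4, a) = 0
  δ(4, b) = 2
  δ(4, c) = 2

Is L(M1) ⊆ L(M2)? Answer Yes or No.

No

The empty string ε is in L(M1) but not in L(M2).
So L(M1) ⊄ L(M2).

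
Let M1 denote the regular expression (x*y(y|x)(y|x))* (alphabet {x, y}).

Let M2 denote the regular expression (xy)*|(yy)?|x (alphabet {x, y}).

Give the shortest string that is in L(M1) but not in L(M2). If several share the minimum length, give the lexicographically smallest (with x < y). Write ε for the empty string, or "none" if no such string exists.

yxx

The string yxx is accepted by M1 but not by M2.
No shorter string lies in the difference, and yxx is the lexicographically first length-3 string in L(M1) \ L(M2).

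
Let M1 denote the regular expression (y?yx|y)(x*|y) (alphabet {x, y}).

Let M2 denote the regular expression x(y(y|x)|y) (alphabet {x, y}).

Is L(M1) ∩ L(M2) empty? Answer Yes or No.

Yes

Converting the expression M1 to a DFA (subset construction, then merging equivalent states) gives the minimal DFA with states {r0, r1, r2, r3, r4, r5, r6}, start state r0, accepting states {r2, r3, r4, r5, r6} and transitions r0: x→r1, y→r2; r1: x→r1, y→r1; r2: x→r3, y→r4; r3: x→r5, y→r6; r4: x→r3, y→r1; r5: x→r5, y→r1; r6: x→r1, y→r1.
Converting the expression M2 to a DFA (subset construction, then merging equivalent states) gives the minimal DFA with states {t0, t1, t2, t3, t4}, start state t0, accepting states {t3, t4} and transitions t0: x→t1, y→t2; t1: x→t2, y→t3; t2: x→t2, y→t2; t3: x→t4, y→t4; t4: x→t2, y→t2.
Exploring the product automaton M1 × M2 from the start pair (r0, t0), following both machines on each input symbol, reaches 10 state pairs: (r0, t0), (r1, t1), (r2, t2), (r1, t2), (r1, t3), (r3, t2), (r4, t2), (r1, t4), (r5, t2), (r6, t2).
M1 accepts in {r2, r3, r4, r5, r6} and M2 accepts in {t3, t4}; no reachable pair has both components accepting, so no string drives both machines to acceptance simultaneously and L(M1) ∩ L(M2) = ∅.
So no string is accepted by both, and the intersection is empty.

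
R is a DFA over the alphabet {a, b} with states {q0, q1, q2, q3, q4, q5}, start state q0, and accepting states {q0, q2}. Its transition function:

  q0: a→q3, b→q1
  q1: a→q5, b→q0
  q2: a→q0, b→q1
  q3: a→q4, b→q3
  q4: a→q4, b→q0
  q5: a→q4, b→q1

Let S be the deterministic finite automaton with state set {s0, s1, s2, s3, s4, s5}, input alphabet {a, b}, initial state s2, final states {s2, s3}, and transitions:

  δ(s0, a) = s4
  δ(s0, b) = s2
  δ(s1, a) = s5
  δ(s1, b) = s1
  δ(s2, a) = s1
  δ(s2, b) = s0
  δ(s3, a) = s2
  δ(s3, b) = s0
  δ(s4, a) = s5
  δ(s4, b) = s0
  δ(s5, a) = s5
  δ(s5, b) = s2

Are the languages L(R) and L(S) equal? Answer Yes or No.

Yes

Exploring the product automaton R × S from the start pair (q0, s2), following both machines on each input symbol, reaches 5 state pairs: (q0, s2), (q3, s1), (q1, s0), (q4, s5), (q5, s4).
R accepts in {q0, q2} and S accepts in {s2, s3}. In every reachable pair the two components are either both accepting — (q0, s2) — or both non-accepting, so no string is accepted by exactly one of the machines: L(R) \ L(S) and L(S) \ L(R) are both empty.
Hence every string is accepted by R iff it is accepted by S, and the two languages coincide.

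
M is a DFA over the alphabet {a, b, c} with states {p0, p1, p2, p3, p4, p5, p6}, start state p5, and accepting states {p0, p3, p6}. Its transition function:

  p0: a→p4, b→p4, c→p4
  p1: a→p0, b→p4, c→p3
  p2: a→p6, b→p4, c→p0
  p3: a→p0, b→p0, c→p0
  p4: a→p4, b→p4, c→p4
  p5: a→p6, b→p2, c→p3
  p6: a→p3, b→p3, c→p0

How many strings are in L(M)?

The useful subgraph on states {p0, p2, p3, p5, p6} is acyclic, so L(M) is finite; the longest accepting path visits 5 useful states, giving maximum string length 4.
Counting accepting paths from p5 by length: 2 of length 1, 8 of length 2, 9 of length 3, 6 of length 4. Total 25.

25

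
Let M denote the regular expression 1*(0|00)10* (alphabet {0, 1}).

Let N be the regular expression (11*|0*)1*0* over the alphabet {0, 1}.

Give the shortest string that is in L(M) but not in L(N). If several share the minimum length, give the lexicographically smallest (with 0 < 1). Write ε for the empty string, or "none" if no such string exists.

The string 101 is accepted by M but not by N.
No shorter string lies in the difference, and 101 is the lexicographically first length-3 string in L(M) \ L(N).

101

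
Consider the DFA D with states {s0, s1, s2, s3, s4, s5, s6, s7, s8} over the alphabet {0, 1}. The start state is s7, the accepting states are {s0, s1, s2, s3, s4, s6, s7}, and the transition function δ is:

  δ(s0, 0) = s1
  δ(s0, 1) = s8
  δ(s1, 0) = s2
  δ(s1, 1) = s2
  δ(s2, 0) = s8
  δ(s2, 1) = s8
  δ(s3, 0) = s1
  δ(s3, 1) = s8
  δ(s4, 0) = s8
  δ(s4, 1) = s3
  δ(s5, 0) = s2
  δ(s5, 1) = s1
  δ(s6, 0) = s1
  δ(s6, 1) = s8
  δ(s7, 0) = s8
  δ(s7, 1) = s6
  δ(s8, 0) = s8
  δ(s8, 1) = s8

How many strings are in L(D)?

5

The useful subgraph on states {s1, s2, s6, s7} is acyclic, so L(D) is finite; the longest accepting path visits 4 useful states, giving maximum string length 3.
Counting accepting paths from s7 by length: 1 of length 0, 1 of length 1, 1 of length 2, 2 of length 3. Total 5.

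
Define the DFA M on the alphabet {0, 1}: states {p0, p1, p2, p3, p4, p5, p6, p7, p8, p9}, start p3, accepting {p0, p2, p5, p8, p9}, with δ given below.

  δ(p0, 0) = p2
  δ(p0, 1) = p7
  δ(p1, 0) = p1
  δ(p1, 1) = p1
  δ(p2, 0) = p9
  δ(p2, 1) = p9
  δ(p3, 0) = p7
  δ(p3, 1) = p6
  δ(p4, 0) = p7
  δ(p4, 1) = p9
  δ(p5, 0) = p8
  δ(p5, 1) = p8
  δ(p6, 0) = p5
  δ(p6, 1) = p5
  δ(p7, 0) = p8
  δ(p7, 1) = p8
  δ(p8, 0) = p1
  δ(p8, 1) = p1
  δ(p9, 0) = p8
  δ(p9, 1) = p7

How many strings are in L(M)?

8

The useful subgraph on states {p3, p5, p6, p7, p8} is acyclic, so L(M) is finite; the longest accepting path visits 4 useful states, giving maximum string length 3.
Counting accepting paths from p3 by length: 4 of length 2, 4 of length 3. Total 8.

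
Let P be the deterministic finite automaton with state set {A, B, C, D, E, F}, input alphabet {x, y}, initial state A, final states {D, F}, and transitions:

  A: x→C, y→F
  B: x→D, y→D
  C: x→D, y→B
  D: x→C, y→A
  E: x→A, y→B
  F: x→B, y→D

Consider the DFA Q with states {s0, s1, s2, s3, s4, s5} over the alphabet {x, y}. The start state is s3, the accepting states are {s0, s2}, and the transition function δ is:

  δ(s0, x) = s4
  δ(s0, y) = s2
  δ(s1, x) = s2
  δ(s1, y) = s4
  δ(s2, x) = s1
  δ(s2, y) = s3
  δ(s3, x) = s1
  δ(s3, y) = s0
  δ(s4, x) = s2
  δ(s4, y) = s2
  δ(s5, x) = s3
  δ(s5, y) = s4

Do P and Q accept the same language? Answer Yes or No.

Exploring the product automaton P × Q from the start pair (A, s3), following both machines on each input symbol, reaches 5 state pairs: (A, s3), (C, s1), (F, s0), (D, s2), (B, s4).
P accepts in {D, F} and Q accepts in {s0, s2}. In every reachable pair the two components are either both accepting — (F, s0), (D, s2) — or both non-accepting, so no string is accepted by exactly one of the machines: L(P) \ L(Q) and L(Q) \ L(P) are both empty.
Hence every string is accepted by P iff it is accepted by Q, and the two languages coincide.

Yes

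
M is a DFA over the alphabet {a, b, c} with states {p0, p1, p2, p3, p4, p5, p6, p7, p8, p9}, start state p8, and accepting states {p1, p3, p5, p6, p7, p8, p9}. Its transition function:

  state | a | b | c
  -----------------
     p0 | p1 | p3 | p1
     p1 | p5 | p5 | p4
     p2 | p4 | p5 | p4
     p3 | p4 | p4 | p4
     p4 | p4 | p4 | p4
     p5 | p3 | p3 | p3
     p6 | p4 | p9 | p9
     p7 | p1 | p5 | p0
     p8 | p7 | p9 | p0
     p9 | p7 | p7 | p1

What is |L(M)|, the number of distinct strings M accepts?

The useful subgraph on states {p0, p1, p3, p5, p7, p8, p9} is acyclic, so L(M) is finite; the longest accepting path visits 7 useful states, giving maximum string length 6.
Counting accepting paths from p8 by length: 1 of length 0, 2 of length 1, 8 of length 2, 18 of length 3, 44 of length 4, 32 of length 5, 24 of length 6. Total 129.

129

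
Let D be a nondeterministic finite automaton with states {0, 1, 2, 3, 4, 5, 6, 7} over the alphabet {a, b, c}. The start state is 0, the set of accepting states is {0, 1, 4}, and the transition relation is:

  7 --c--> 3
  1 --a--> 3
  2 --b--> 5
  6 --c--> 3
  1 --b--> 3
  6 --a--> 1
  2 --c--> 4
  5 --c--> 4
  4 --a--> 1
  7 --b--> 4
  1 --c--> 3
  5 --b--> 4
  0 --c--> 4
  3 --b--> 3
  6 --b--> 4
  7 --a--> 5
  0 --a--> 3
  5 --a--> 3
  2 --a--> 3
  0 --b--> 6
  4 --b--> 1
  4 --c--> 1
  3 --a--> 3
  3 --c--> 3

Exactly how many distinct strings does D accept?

10

The useful subgraph on states {0, 1, 4, 6} is acyclic, so L(D) is finite; the longest accepting path visits 4 useful states, giving maximum string length 3.
Counting accepting paths from 0 by length: 1 of length 0, 1 of length 1, 5 of length 2, 3 of length 3. Total 10.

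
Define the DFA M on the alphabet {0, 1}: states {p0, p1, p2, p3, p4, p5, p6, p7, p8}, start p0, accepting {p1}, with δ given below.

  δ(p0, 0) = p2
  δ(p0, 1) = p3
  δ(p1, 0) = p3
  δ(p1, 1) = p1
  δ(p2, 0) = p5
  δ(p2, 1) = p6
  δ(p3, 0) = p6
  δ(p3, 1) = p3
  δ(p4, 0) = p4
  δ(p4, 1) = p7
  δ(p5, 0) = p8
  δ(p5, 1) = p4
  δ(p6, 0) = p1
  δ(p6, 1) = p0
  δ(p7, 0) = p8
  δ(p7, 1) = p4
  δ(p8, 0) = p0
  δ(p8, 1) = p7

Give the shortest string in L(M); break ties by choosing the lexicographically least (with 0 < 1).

A breadth-first search from p0 reaches an accepting state first via the path p0 → p2 → p6 → p1 on input 010.
No string of length < 3 is accepted (BFS exhausts all shorter strings without reaching an accepting state), and 010 is the lexicographically least accepting string of length 3.

010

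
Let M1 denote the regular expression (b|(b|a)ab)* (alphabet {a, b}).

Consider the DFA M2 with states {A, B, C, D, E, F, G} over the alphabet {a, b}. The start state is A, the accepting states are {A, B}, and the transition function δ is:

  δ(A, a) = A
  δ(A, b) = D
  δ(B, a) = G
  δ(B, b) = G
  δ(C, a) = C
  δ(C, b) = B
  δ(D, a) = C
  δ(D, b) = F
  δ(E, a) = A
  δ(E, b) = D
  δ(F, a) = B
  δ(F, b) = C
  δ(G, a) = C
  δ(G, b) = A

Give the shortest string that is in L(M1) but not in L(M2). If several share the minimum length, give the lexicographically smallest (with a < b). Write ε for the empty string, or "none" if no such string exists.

b

The string b is accepted by M1 but not by M2.
No shorter string lies in the difference, and b is the lexicographically first length-1 string in L(M1) \ L(M2).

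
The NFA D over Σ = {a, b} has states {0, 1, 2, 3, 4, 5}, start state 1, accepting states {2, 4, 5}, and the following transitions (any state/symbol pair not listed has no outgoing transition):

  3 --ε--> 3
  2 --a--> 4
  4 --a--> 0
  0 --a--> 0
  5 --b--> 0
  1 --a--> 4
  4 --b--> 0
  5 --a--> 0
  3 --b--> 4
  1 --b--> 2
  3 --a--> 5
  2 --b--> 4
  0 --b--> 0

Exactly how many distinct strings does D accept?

4

The useful subgraph on states {1, 2, 4} is acyclic, so L(D) is finite; the longest accepting path visits 3 useful states, giving maximum string length 2.
Counting accepting paths from 1 by length: 2 of length 1, 2 of length 2. Total 4.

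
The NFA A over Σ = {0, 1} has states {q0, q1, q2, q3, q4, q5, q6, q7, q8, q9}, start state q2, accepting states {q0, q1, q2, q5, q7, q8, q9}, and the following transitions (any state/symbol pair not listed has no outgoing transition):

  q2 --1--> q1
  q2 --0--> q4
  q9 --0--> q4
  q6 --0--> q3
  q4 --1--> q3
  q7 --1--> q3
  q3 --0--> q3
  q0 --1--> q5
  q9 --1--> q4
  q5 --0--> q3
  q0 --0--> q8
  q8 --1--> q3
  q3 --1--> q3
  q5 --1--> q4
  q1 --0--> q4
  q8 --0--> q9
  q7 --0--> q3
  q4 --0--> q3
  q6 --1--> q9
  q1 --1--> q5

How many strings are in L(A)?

3

The useful subgraph on states {q1, q2, q5} is acyclic, so L(A) is finite; the longest accepting path visits 3 useful states, giving maximum string length 2.
Counting accepting paths from q2 by length: 1 of length 0, 1 of length 1, 1 of length 2. Total 3.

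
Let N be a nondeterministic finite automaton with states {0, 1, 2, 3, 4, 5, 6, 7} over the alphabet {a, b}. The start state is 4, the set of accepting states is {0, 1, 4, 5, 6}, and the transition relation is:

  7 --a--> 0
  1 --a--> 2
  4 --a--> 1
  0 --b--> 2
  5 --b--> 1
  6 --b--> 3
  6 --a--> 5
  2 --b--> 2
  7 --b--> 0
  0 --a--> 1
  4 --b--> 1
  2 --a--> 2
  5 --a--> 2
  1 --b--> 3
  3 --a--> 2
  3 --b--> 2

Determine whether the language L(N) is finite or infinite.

The useful states (reachable from 4 and able to reach an accepting state) are {1, 4}.
Restricted to these states the transition graph has no cycle, so every accepting path has bounded length and L is finite.

finite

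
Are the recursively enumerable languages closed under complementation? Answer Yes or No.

No

If both L and its complement were r.e., running the two recognisers in parallel would decide L, so L would be recursive; but there are r.e. languages that are not recursive (e.g. the halting problem), and their complements are therefore not r.e.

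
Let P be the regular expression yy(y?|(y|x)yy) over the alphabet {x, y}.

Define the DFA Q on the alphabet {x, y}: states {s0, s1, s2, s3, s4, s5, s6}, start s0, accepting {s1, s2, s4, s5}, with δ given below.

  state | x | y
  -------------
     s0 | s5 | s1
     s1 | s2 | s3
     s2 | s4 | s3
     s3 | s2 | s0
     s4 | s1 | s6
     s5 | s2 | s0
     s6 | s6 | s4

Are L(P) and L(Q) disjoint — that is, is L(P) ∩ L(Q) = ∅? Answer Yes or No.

Yes

Converting the expression P to a DFA (subset construction, then merging equivalent states) gives the minimal DFA with states {p0, p1, p2, p3, p4, p5, p6, p7}, start state p0, accepting states {p3, p5, p7} and transitions p0: x→p1, y→p2; p1: x→p1, y→p1; p2: x→p1, y→p3; p3: x→p4, y→p5; p4: x→p1, y→p6; p5: x→p1, y→p6; p6: x→p1, y→p7; p7: x→p1, y→p1.
Exploring the product automaton P × Q from the start pair (p0, s0), following both machines on each input symbol, reaches 16 state pairs: (p0, s0), (p1, s5), (p2, s1), (p1, s2), (p1, s0), (p3, s3), (p1, s4), (p1, s3), (p1, s1), (p4, s2), (p5, s0), (p1, s6), (p6, s3), (p6, s1), (p7, s0), (p7, s3).
P accepts in {p3, p5, p7} and Q accepts in {s1, s2, s4, s5}; no reachable pair has both components accepting, so no string drives both machines to acceptance simultaneously and L(P) ∩ L(Q) = ∅.
So no string is accepted by both, and the intersection is empty.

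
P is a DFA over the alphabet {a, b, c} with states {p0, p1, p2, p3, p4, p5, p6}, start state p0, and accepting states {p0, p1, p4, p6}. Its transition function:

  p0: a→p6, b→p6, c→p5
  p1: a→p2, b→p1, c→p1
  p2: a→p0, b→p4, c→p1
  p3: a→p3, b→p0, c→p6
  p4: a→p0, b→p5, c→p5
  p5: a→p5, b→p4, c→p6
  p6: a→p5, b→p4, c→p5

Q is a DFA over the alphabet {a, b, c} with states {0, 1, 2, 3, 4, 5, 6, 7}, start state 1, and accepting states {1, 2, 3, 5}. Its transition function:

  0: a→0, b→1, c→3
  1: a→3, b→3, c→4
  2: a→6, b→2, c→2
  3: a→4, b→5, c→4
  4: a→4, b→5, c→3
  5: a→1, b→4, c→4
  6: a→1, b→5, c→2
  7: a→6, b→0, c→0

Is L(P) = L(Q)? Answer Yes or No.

Yes

Exploring the product automaton P × Q from the start pair (p0, 1), following both machines on each input symbol, reaches 4 state pairs: (p0, 1), (p6, 3), (p5, 4), (p4, 5).
P accepts in {p0, p1, p4, p6} and Q accepts in {1, 2, 3, 5}. In every reachable pair the two components are either both accepting — (p0, 1), (p6, 3), (p4, 5) — or both non-accepting, so no string is accepted by exactly one of the machines: L(P) \ L(Q) and L(Q) \ L(P) are both empty.
Hence every string is accepted by P iff it is accepted by Q, and the two languages coincide.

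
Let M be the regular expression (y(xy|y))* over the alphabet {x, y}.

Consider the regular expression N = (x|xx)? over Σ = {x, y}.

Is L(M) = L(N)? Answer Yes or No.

The string yy is accepted by M but rejected by N.
So L(M) ≠ L(N).

No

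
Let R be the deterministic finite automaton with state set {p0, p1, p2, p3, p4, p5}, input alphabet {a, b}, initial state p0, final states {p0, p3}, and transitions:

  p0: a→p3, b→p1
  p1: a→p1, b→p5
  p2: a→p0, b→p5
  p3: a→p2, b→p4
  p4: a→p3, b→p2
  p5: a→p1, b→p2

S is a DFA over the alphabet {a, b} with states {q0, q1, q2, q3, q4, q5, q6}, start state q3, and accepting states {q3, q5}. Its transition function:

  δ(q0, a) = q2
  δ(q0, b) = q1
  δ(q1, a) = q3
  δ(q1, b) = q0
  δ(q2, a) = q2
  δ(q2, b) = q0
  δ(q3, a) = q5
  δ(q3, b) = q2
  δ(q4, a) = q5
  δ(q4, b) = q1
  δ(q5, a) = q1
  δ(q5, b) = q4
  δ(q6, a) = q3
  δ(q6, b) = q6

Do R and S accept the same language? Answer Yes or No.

Yes

Exploring the product automaton R × S from the start pair (p0, q3), following both machines on each input symbol, reaches 6 state pairs: (p0, q3), (p3, q5), (p1, q2), (p2, q1), (p4, q4), (p5, q0).
R accepts in {p0, p3} and S accepts in {q3, q5}. In every reachable pair the two components are either both accepting — (p0, q3), (p3, q5) — or both non-accepting, so no string is accepted by exactly one of the machines: L(R) \ L(S) and L(S) \ L(R) are both empty.
Hence every string is accepted by R iff it is accepted by S, and the two languages coincide.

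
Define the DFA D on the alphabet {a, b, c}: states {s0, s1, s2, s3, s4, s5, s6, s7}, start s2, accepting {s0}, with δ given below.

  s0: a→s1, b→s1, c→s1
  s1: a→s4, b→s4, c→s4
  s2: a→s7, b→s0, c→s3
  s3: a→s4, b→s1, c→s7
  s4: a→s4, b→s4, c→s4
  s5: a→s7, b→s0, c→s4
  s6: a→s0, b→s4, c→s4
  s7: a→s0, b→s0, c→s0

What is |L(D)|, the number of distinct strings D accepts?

The useful subgraph on states {s0, s2, s3, s7} is acyclic, so L(D) is finite; the longest accepting path visits 4 useful states, giving maximum string length 3.
Counting accepting paths from s2 by length: 1 of length 1, 3 of length 2, 3 of length 3. Total 7.

7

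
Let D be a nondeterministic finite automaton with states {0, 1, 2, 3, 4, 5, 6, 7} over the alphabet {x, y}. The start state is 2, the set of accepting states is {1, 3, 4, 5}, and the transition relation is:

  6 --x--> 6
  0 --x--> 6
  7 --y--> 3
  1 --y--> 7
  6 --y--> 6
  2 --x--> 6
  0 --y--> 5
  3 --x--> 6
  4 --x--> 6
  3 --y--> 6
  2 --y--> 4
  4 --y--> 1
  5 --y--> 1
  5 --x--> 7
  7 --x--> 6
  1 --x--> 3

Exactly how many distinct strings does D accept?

The useful subgraph on states {1, 2, 3, 4, 7} is acyclic, so L(D) is finite; the longest accepting path visits 5 useful states, giving maximum string length 4.
Counting accepting paths from 2 by length: 1 of length 1, 1 of length 2, 1 of length 3, 1 of length 4. Total 4.

4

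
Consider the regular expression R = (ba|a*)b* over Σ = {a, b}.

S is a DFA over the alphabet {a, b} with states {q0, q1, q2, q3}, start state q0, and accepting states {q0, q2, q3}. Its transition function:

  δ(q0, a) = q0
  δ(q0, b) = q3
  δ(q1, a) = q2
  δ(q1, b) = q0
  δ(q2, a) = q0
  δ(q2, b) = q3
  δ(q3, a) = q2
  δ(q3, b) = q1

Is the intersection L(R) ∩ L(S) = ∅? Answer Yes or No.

The empty string ε is accepted by both R and S.
Hence L(R) ∩ L(S) ≠ ∅.

No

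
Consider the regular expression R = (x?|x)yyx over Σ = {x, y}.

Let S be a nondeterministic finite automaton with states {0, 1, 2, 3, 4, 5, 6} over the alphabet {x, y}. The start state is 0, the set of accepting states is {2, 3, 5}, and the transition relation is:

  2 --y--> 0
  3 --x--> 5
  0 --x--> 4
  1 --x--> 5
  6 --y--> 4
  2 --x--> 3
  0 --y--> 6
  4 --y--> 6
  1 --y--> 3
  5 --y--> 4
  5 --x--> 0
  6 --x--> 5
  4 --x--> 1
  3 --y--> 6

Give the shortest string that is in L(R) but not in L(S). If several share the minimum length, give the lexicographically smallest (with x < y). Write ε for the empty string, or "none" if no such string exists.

The string yyx is accepted by R but not by S.
No shorter string lies in the difference, and yyx is the lexicographically first length-3 string in L(R) \ L(S).

yyx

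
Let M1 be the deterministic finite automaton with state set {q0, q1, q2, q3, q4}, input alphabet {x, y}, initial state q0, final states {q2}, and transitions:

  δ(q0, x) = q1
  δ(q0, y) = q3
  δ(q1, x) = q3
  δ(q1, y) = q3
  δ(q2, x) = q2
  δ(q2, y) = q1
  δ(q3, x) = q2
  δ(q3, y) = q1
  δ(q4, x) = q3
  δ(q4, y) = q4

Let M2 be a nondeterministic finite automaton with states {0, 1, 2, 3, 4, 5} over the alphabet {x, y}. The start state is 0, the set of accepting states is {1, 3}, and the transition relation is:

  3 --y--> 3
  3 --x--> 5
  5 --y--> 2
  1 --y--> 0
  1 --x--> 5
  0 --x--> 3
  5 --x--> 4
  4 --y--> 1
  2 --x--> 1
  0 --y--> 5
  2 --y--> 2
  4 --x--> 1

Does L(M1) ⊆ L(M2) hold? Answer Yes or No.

The string yx is in L(M1) but not in L(M2).
So L(M1) ⊄ L(M2).

No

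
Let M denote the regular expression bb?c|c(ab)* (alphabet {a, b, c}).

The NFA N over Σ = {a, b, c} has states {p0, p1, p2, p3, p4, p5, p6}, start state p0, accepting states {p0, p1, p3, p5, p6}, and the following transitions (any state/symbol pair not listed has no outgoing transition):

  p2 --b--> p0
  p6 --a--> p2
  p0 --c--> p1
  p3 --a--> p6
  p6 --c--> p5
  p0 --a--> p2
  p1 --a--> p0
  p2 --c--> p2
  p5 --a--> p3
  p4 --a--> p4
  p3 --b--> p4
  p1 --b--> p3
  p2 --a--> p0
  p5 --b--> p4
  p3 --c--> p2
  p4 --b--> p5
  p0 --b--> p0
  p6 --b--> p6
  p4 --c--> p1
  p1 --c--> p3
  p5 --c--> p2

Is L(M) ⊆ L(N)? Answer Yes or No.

Converting the expression M to a DFA (subset construction, then merging equivalent states) gives the minimal DFA with states {m0, m1, m2, m3, m4, m5, m6}, start state m0, accepting states {m3, m5} and transitions m0: a→m1, b→m2, c→m3; m1: a→m1, b→m1, c→m1; m2: a→m1, b→m4, c→m5; m3: a→m6, b→m1, c→m1; m4: a→m1, b→m1, c→m5; m5: a→m1, b→m1, c→m1; m6: a→m1, b→m3, c→m1.
Exploring the product automaton M × N from the start pair (m0, p0), following both machines on each input symbol, reaches 15 state pairs: (m0, p0), (m1, p2), (m2, p0), (m3, p1), (m1, p0), (m4, p0), (m5, p1), (m6, p0), (m1, p3), (m1, p1), (m3, p0), (m1, p6), (m1, p4), (m6, p2), (m1, p5).
M accepts in {m3, m5} and N accepts in {p0, p1, p3, p5, p6}. The reachable pairs whose M-component is accepting are (m3, p1), (m5, p1), (m3, p0); in each of them the N-component is accepting too, so the product for L(M) \ L(N) (M-component accepting, N-component rejecting) has no reachable accepting pair and the difference is empty.
Hence every string in L(M) is also in L(N).

Yes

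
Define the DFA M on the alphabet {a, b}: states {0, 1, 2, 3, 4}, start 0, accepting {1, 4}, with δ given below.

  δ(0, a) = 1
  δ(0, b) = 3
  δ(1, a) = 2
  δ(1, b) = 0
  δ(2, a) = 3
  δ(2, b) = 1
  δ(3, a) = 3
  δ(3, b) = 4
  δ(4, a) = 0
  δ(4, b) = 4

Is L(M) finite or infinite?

State 0 is reachable from the start and can reach an accepting state, and it lies on the cycle 0 → 1 → 0.
Traversing that cycle any number of times yields accepted strings of unbounded length, so the language is infinite.

infinite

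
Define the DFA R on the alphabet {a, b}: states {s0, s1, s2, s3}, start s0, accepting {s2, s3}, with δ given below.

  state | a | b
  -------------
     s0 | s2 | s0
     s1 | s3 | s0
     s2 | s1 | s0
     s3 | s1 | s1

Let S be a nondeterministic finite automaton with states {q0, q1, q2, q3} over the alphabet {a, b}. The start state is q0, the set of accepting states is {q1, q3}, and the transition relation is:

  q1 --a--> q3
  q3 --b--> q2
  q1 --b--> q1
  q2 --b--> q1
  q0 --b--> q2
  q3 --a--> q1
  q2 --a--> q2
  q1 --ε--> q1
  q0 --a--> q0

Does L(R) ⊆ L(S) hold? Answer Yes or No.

No

The string a is in L(R) but not in L(S).
So L(R) ⊄ L(S).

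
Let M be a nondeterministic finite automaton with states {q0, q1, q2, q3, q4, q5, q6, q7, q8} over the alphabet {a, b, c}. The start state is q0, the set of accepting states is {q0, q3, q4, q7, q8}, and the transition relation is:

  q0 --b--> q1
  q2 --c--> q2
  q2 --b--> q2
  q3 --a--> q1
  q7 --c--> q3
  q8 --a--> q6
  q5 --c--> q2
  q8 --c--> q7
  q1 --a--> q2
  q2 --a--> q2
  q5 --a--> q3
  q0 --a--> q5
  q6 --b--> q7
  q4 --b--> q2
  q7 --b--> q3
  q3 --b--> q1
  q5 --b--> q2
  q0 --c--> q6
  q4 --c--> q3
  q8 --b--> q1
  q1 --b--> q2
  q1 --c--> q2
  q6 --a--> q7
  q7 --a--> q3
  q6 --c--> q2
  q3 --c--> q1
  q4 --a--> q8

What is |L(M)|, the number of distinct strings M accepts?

The useful subgraph on states {q0, q3, q5, q6, q7} is acyclic, so L(M) is finite; the longest accepting path visits 4 useful states, giving maximum string length 3.
Counting accepting paths from q0 by length: 1 of length 0, 3 of length 2, 6 of length 3. Total 10.

10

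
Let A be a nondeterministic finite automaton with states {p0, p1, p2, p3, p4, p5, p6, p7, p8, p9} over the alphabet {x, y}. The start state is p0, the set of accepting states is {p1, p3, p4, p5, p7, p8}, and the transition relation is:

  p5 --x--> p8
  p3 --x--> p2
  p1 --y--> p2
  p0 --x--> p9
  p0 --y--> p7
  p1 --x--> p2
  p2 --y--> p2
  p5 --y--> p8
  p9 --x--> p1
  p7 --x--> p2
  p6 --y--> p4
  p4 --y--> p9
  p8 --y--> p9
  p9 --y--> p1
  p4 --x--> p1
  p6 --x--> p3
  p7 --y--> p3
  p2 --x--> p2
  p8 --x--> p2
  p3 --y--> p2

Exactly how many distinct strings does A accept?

4

The useful subgraph on states {p0, p1, p3, p7, p9} is acyclic, so L(A) is finite; the longest accepting path visits 3 useful states, giving maximum string length 2.
Counting accepting paths from p0 by length: 1 of length 1, 3 of length 2. Total 4.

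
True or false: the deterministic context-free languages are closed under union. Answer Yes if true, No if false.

{aⁿbⁿ : n≥0} and {aⁿb²ⁿ : n≥0} are each accepted by a deterministic PDA (push the a's; pop one per b, respectively one per two b's), but their union U is not. Suppose a DPDA M accepted U. Being deterministic, M has a single run on aⁿb²ⁿ, and since aⁿbⁿ ∈ U that run passes through an accepting configuration right after consuming the prefix aⁿbⁿ and then goes on to accept again after n more b's. Build an ordinary (nondeterministic) PDA M′ that simulates M on a's and b's and, at any moment when M is in an accepting state, may switch to a second mode in which it reads only c's, feeding each c to M as a b; M′ accepts when M does. Then M′ accepts aⁱbʲcᵏ (k≥1) exactly when both aⁱbʲ ∈ U and aⁱbʲ⁺ᵏ ∈ U, and checking the four cases (i=j or j=2i, combined with j+k=i or j+k=2i) leaves only i=j=k: so L(M′) ∩ a*b*c⁺ = {aⁿbⁿcⁿ : n≥1} would be context-free, which it is not (pumping lemma) — contradiction. (The union is an unambiguous CFL; it is determinism, not unambiguity, that fails.)

No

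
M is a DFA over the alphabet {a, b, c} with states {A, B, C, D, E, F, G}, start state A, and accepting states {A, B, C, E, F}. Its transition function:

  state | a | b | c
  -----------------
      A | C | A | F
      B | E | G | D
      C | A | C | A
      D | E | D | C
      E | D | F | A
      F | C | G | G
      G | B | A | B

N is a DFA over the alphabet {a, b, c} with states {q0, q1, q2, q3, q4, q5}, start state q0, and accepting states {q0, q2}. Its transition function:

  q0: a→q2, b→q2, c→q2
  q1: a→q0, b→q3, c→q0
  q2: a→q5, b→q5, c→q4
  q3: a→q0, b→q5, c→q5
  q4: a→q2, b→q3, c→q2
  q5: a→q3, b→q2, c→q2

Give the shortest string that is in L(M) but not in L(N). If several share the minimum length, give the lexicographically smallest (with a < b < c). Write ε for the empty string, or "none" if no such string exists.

The string aa is accepted by M but not by N.
No shorter string lies in the difference, and aa is the lexicographically first length-2 string in L(M) \ L(N).

aa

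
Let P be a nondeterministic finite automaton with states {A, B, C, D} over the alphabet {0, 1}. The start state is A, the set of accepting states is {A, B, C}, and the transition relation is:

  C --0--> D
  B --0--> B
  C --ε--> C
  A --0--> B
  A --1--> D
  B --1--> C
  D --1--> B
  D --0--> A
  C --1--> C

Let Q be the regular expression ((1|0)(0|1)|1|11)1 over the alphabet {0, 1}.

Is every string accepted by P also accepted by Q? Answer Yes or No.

The empty string ε is in L(P) but not in L(Q).
So L(P) ⊄ L(Q).

No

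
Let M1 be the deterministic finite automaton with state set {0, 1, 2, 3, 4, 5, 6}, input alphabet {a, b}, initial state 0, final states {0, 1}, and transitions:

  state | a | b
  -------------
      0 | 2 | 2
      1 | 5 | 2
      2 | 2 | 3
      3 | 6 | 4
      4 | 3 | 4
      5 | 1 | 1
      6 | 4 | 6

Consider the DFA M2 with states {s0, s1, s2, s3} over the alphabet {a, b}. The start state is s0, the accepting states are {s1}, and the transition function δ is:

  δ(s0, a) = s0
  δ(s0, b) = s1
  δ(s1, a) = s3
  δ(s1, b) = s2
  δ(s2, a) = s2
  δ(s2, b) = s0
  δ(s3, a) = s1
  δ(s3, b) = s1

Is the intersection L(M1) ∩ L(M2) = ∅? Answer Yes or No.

Exploring the product automaton M1 × M2 from the start pair (0, s0), following both machines on each input symbol, reaches 16 state pairs: (0, s0), (2, s0), (2, s1), (3, s1), (2, s3), (3, s2), (6, s3), (4, s2), (6, s2), (4, s0), (4, s1), (6, s1), (6, s0), (3, s0), (3, s3), (4, s3).
M1 accepts in {0, 1} and M2 accepts in {s1}; no reachable pair has both components accepting, so no string drives both machines to acceptance simultaneously and L(M1) ∩ L(M2) = ∅.
So no string is accepted by both, and the intersection is empty.

Yes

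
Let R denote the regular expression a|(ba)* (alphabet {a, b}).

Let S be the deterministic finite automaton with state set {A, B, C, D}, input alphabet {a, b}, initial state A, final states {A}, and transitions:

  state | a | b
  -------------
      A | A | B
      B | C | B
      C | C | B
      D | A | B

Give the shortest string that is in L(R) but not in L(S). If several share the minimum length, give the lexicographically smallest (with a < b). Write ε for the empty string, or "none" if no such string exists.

ba

The string ba is accepted by R but not by S.
No shorter string lies in the difference, and ba is the lexicographically first length-2 string in L(R) \ L(S).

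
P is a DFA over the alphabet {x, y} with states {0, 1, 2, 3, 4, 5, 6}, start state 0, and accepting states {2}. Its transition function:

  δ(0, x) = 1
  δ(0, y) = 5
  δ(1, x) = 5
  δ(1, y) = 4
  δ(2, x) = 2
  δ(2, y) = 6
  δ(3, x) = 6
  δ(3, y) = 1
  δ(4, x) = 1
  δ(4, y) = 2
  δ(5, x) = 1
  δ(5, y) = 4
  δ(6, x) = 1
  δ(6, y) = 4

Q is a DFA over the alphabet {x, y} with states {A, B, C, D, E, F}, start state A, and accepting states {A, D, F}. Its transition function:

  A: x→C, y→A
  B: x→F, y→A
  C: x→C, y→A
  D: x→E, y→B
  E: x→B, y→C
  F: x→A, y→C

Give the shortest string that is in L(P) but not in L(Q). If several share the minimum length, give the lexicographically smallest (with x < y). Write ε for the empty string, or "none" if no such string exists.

xyyx

The string xyyx is accepted by P but not by Q.
No shorter string lies in the difference, and xyyx is the lexicographically first length-4 string in L(P) \ L(Q).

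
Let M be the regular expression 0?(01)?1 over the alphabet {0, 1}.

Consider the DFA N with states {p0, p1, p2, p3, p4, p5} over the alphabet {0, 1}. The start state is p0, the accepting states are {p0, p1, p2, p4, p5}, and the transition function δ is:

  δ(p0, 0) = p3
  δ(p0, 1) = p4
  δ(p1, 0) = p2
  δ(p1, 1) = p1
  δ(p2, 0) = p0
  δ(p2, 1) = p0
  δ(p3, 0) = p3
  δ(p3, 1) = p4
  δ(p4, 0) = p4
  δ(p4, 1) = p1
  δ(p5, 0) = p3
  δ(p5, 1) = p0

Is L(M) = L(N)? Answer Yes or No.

No

The empty string ε is accepted by N but rejected by M.
So L(M) ≠ L(N).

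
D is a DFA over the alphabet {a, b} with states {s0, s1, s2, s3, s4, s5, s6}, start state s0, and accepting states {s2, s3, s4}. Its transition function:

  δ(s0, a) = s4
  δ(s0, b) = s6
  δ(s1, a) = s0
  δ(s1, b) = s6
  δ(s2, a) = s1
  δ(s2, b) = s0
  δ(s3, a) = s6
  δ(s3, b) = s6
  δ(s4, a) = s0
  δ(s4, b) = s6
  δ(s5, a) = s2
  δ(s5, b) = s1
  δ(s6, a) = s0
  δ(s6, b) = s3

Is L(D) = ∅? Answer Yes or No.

No

The string a is accepted: the run s0 → s4 ends in the accepting state s4.
Since at least one string is accepted, L(D) is not empty.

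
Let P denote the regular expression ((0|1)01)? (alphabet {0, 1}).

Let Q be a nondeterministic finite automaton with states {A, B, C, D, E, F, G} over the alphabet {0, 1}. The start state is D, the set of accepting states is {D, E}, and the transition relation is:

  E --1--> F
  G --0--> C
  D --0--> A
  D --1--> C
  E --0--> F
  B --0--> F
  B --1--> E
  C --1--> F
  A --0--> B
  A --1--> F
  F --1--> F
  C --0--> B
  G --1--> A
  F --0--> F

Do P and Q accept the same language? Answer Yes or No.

Converting the expression P to a DFA (subset construction, then merging equivalent states) gives the minimal DFA with states {p0, p1, p2, p3, p4}, start state p0, accepting states {p0, p4} and transitions p0: 0→p1, 1→p1; p1: 0→p2, 1→p3; p2: 0→p3, 1→p4; p3: 0→p3, 1→p3; p4: 0→p3, 1→p3.
Exploring the product automaton P × Q from the start pair (p0, D), following both machines on each input symbol, reaches 6 state pairs: (p0, D), (p1, A), (p1, C), (p2, B), (p3, F), (p4, E).
P accepts in {p0, p4} and Q accepts in {D, E}. In every reachable pair the two components are either both accepting — (p0, D), (p4, E) — or both non-accepting, so no string is accepted by exactly one of the machines: L(P) \ L(Q) and L(Q) \ L(P) are both empty.
Hence every string is accepted by P iff it is accepted by Q, and the two languages coincide.

Yes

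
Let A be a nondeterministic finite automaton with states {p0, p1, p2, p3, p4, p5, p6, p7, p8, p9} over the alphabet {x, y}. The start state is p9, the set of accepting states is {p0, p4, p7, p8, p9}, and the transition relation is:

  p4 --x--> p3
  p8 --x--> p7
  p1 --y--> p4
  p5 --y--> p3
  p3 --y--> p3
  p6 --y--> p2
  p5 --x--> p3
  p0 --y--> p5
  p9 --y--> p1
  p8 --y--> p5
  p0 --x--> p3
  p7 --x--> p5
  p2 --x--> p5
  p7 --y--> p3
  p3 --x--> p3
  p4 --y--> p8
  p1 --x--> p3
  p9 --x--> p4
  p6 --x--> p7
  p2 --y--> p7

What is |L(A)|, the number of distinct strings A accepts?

The useful subgraph on states {p1, p4, p7, p8, p9} is acyclic, so L(A) is finite; the longest accepting path visits 5 useful states, giving maximum string length 4.
Counting accepting paths from p9 by length: 1 of length 0, 1 of length 1, 2 of length 2, 2 of length 3, 1 of length 4. Total 7.

7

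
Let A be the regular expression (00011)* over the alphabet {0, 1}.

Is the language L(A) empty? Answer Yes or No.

No

The empty string ε matches the expression, so it belongs to L(A).
Since L(A) contains at least one string, it is not empty.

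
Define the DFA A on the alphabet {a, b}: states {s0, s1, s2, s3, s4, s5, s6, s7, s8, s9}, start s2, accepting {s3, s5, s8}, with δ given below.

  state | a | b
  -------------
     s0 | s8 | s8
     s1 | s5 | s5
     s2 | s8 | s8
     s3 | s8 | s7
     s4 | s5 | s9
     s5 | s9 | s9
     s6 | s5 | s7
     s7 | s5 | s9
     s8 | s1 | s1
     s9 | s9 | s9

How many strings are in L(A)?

The useful subgraph on states {s1, s2, s5, s8} is acyclic, so L(A) is finite; the longest accepting path visits 4 useful states, giving maximum string length 3.
Counting accepting paths from s2 by length: 2 of length 1, 8 of length 3. Total 10.

10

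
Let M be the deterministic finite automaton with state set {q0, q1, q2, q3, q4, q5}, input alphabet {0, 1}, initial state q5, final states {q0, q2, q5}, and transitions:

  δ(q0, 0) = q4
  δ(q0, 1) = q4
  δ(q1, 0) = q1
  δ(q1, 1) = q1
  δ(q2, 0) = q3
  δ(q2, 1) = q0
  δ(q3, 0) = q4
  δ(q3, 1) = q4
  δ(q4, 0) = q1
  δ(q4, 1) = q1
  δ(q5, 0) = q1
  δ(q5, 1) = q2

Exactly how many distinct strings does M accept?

The useful subgraph on states {q0, q2, q5} is acyclic, so L(M) is finite; the longest accepting path visits 3 useful states, giving maximum string length 2.
Counting accepting paths from q5 by length: 1 of length 0, 1 of length 1, 1 of length 2. Total 3.

3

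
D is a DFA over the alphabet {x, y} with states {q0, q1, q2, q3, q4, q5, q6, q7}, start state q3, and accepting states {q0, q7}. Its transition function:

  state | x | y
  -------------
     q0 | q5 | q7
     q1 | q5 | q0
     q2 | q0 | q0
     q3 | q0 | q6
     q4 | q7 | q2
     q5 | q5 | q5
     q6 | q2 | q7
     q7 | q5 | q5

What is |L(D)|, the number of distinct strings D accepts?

7

The useful subgraph on states {q0, q2, q3, q6, q7} is acyclic, so L(D) is finite; the longest accepting path visits 5 useful states, giving maximum string length 4.
Counting accepting paths from q3 by length: 1 of length 1, 2 of length 2, 2 of length 3, 2 of length 4. Total 7.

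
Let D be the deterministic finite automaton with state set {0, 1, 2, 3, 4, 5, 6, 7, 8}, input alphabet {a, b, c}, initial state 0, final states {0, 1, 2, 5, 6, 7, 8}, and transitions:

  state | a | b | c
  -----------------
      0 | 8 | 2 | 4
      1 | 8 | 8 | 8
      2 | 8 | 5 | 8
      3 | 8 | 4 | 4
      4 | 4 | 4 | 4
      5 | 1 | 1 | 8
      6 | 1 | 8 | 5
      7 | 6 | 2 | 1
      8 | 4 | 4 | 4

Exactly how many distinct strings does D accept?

15

The useful subgraph on states {0, 1, 2, 5, 8} is acyclic, so L(D) is finite; the longest accepting path visits 5 useful states, giving maximum string length 4.
Counting accepting paths from 0 by length: 1 of length 0, 2 of length 1, 3 of length 2, 3 of length 3, 6 of length 4. Total 15.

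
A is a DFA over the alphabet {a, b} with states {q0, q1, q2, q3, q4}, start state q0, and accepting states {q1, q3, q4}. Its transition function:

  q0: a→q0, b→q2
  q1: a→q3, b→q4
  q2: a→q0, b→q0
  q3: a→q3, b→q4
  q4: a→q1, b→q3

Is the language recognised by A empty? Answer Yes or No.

Yes

The states reachable from the start state are {q0, q2}.
None of the accepting states {q1, q3, q4} is reachable, so no string is accepted and L(A) = ∅.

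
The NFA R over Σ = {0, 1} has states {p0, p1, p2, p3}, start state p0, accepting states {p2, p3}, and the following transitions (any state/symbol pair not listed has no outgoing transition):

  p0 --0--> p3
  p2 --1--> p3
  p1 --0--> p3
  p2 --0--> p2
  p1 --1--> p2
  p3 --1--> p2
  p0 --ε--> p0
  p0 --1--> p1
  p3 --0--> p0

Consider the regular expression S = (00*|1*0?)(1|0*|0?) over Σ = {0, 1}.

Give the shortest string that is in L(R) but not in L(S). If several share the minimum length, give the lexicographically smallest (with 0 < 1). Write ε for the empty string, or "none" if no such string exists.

The string 010 is accepted by R but not by S.
No shorter string lies in the difference, and 010 is the lexicographically first length-3 string in L(R) \ L(S).

010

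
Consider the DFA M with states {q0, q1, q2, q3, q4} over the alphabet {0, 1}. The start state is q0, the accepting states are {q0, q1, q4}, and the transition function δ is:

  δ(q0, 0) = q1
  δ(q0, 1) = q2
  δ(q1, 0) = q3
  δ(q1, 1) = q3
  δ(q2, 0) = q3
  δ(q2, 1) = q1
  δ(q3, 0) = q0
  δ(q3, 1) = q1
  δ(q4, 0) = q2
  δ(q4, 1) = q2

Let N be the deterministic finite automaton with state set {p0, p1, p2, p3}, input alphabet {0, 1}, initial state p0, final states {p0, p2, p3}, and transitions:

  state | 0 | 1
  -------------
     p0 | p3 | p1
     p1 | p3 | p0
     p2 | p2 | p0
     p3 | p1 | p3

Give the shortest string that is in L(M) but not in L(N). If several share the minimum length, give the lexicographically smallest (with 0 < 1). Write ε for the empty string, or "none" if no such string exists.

010

The string 010 is accepted by M but not by N.
No shorter string lies in the difference, and 010 is the lexicographically first length-3 string in L(M) \ L(N).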